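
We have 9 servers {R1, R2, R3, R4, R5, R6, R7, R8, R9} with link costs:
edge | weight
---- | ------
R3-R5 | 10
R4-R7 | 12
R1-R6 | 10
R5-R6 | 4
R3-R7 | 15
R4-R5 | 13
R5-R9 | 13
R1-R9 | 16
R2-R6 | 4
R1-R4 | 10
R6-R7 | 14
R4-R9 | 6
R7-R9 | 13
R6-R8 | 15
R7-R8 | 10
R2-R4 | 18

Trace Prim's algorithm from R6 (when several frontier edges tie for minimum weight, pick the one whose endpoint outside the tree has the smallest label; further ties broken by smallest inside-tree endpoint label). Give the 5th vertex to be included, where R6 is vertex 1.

R3

Prim's algorithm from R6:
Step 1: cheapest edge leaving the tree is R2-R6 (4); add R2.
Step 2: cheapest edge leaving the tree is R5-R6 (4); add R5.
Step 3: cheapest edge leaving the tree is R1-R6 (10); add R1.
Step 4: cheapest edge leaving the tree is R3-R5 (10); add R3.
Step 5: cheapest edge leaving the tree is R1-R4 (10); add R4.
Step 6: cheapest edge leaving the tree is R4-R9 (6); add R9.
Step 7: cheapest edge leaving the tree is R4-R7 (12); add R7.
Step 8: cheapest edge leaving the tree is R7-R8 (10); add R8.
Vertex order: R6, R2, R5, R1, R3, R4, R9, R7, R8. The 5th vertex is R3.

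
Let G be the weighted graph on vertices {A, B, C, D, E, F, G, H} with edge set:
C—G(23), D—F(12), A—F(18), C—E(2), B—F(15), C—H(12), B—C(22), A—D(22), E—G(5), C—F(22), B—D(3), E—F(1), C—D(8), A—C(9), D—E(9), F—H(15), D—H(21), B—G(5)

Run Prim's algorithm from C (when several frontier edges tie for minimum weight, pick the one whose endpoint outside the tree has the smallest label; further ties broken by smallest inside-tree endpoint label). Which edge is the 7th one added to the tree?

C-H

Prim's algorithm from C:
Step 1: cheapest edge leaving the tree is C—E (2); add E.
Step 2: cheapest edge leaving the tree is E—F (1); add F.
Step 3: cheapest edge leaving the tree is E—G (5); add G.
Step 4: cheapest edge leaving the tree is B—G (5); add B.
Step 5: cheapest edge leaving the tree is B—D (3); add D.
Step 6: cheapest edge leaving the tree is A—C (9); add A.
Step 7: cheapest edge leaving the tree is C—H (12); add H.
The 7th edge added is C—H.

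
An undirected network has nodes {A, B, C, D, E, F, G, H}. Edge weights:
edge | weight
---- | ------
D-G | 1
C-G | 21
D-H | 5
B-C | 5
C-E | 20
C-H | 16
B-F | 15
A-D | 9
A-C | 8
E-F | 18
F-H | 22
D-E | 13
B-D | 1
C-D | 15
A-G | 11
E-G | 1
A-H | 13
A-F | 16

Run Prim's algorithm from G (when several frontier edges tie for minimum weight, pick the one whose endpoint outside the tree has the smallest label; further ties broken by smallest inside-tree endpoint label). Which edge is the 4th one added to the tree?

Prim's algorithm from G:
Step 1: cheapest edge leaving the tree is D-G (1); add D.
Step 2: cheapest edge leaving the tree is B-D (1); add B.
Step 3: cheapest edge leaving the tree is E-G (1); add E.
Step 4: cheapest edge leaving the tree is B-C (5); add C.
Step 5: cheapest edge leaving the tree is D-H (5); add H.
Step 6: cheapest edge leaving the tree is A-C (8); add A.
Step 7: cheapest edge leaving the tree is B-F (15); add F.
The 4th edge added is B-C.

B-C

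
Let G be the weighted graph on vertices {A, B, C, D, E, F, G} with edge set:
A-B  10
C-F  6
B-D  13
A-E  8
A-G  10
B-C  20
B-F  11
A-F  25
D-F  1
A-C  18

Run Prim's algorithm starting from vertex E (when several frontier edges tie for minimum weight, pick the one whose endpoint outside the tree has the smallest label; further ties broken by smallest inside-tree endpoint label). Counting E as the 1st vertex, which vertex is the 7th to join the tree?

C

Prim, starting at E.
Step 1: cheapest edge leaving the tree is A-E (8); add A.
Step 2: cheapest edge leaving the tree is A-B (10); add B.
Step 3: cheapest edge leaving the tree is A-G (10); add G.
Step 4: cheapest edge leaving the tree is B-F (11); add F.
Step 5: cheapest edge leaving the tree is D-F (1); add D.
Step 6: cheapest edge leaving the tree is C-F (6); add C.
Vertex order: E, A, B, G, F, D, C. The 7th vertex is C.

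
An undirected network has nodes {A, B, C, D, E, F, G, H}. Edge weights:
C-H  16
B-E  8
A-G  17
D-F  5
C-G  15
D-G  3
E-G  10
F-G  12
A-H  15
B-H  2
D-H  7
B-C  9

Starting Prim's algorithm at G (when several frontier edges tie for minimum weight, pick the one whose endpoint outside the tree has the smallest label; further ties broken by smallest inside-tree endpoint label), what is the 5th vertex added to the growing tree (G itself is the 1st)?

Grow the tree from G using Prim:
Step 1: cheapest edge leaving the tree is D-G (3); add D.
Step 2: cheapest edge leaving the tree is D-F (5); add F.
Step 3: cheapest edge leaving the tree is D-H (7); add H.
Step 4: cheapest edge leaving the tree is B-H (2); add B.
Step 5: cheapest edge leaving the tree is B-E (8); add E.
Step 6: cheapest edge leaving the tree is B-C (9); add C.
Step 7: cheapest edge leaving the tree is A-H (15); add A.
Vertex order: G, D, F, H, B, E, C, A. The 5th vertex is B.

B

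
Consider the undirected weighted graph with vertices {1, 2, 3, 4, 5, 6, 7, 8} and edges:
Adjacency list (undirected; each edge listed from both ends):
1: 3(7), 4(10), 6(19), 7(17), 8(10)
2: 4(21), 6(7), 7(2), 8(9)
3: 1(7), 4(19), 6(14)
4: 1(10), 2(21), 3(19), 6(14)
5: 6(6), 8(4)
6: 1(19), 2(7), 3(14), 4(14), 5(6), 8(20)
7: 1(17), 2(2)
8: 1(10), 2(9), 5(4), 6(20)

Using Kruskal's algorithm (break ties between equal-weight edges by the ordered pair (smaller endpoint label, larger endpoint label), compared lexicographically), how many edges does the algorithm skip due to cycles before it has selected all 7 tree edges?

1

Kruskal: consider edges lightest-first.
2-7 (2): add — endpoints in different components.
5-8 (4): add — endpoints in different components.
5-6 (6): add — endpoints in different components.
1-3 (7): add — endpoints in different components.
2-6 (7): add — endpoints in different components.
2-8 (9): skip — 2 and 8 already connected.
1-4 (10): add — endpoints in different components.
1-8 (10): add — endpoints in different components.
Edges rejected before the tree was complete: 1.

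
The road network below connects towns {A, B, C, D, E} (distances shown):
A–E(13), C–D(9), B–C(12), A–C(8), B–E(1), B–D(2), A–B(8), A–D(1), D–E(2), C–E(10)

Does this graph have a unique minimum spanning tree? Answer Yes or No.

No

Kruskal: consider edges lightest-first.
A–D (1): add — endpoints in different components.
B–E (1): add — endpoints in different components.
B–D (2): add — endpoints in different components.
D–E (2): skip — D and E already connected.
A–B (8): skip — A and B already connected.
A–C (8): add — endpoints in different components.
Non-tree edge D–E has weight 2, equal to the heaviest edge on its tree cycle — swapping gives another MST of the same weight. Not unique.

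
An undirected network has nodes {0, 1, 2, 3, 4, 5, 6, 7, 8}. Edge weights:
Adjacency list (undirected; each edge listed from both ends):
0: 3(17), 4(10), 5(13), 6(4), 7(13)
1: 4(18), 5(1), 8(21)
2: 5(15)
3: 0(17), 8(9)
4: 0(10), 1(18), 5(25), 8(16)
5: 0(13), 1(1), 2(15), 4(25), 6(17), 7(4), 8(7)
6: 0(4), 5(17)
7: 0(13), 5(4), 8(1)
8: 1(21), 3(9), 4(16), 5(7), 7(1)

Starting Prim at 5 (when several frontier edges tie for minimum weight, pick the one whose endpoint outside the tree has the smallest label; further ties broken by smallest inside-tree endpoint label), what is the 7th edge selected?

Grow the tree from 5 using Prim:
Step 1: cheapest edge leaving the tree is 1-5 (1); add 1.
Step 2: cheapest edge leaving the tree is 5-7 (4); add 7.
Step 3: cheapest edge leaving the tree is 7-8 (1); add 8.
Step 4: cheapest edge leaving the tree is 3-8 (9); add 3.
Step 5: cheapest edge leaving the tree is 0-5 (13); add 0.
Step 6: cheapest edge leaving the tree is 0-6 (4); add 6.
Step 7: cheapest edge leaving the tree is 0-4 (10); add 4.
Step 8: cheapest edge leaving the tree is 2-5 (15); add 2.
The 7th edge added is 0-4.

0-4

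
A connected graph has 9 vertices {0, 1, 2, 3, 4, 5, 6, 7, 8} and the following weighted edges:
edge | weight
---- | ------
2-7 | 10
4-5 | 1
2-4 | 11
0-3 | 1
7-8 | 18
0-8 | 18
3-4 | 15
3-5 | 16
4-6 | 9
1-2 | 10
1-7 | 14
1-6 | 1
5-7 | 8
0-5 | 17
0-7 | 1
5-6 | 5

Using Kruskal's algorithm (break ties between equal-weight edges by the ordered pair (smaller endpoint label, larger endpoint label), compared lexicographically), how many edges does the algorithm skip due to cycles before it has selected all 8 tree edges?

7

Kruskal: consider edges lightest-first.
0-3 (1): add — endpoints in different components.
0-7 (1): add — endpoints in different components.
1-6 (1): add — endpoints in different components.
4-5 (1): add — endpoints in different components.
5-6 (5): add — endpoints in different components.
5-7 (8): add — endpoints in different components.
4-6 (9): skip — 4 and 6 already connected.
1-2 (10): add — endpoints in different components.
2-7 (10): skip — 2 and 7 already connected.
2-4 (11): skip — 2 and 4 already connected.
1-7 (14): skip — 1 and 7 already connected.
3-4 (15): skip — 3 and 4 already connected.
3-5 (16): skip — 3 and 5 already connected.
0-5 (17): skip — 0 and 5 already connected.
0-8 (18): add — endpoints in different components.
Edges rejected before the tree was complete: 7.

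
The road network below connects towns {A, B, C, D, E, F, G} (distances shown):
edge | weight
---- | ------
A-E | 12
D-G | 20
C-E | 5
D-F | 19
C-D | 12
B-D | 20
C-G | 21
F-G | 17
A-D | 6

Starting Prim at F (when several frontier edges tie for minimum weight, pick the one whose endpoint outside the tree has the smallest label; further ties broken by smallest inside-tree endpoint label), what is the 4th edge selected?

C-D

Grow the tree from F using Prim:
Step 1: frontier [F-G 17, D-F 19] → take F-G (17); add G.
Step 2: frontier [D-F 19, D-G 20, C-G 21] → take D-F (19); add D.
Step 3: frontier [A-D 6, C-D 12, B-D 20, C-G 21] → take A-D (6); add A.
Step 4: frontier [A-E 12, C-D 12, B-D 20, C-G 21] → take C-D (12); add C.
Step 5: frontier [A-E 12, C-E 5, B-D 20] → take C-E (5); add E.
Step 6: frontier [B-D 20] → take B-D (20); add B.
The 4th edge added is C-D.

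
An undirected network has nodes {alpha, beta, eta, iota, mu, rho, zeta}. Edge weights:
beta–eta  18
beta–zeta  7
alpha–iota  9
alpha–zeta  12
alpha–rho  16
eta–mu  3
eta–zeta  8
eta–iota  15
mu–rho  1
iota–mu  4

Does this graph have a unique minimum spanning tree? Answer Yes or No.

Yes

Sort edges by weight, then run Kruskal:
mu–rho (1): add — endpoints in different components.
eta–mu (3): add — endpoints in different components.
iota–mu (4): add — endpoints in different components.
beta–zeta (7): add — endpoints in different components.
eta–zeta (8): add — endpoints in different components.
alpha–iota (9): add — endpoints in different components.
Every non-tree edge has weight strictly greater than the heaviest edge on the tree path between its endpoints, so the MST is unique.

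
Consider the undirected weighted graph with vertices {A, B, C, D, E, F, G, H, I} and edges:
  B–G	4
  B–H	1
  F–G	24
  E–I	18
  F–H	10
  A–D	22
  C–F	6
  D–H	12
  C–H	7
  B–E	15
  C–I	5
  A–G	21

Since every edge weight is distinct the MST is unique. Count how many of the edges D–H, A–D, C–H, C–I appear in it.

Sort edges by weight, then run Kruskal:
B–H (1): add — endpoints in different components.
B–G (4): add — endpoints in different components.
C–I (5): add — endpoints in different components.
C–F (6): add — endpoints in different components.
C–H (7): add — endpoints in different components.
F–H (10): skip — F and H already connected.
D–H (12): add — endpoints in different components.
B–E (15): add — endpoints in different components.
E–I (18): skip — E and I already connected.
A–G (21): add — endpoints in different components.
MST edge set: {B–H, B–G, C–I, C–F, C–H, D–H, B–E, A–G}.
Of the listed edges, {D–H, C–H, C–I} are in the MST → 3.

3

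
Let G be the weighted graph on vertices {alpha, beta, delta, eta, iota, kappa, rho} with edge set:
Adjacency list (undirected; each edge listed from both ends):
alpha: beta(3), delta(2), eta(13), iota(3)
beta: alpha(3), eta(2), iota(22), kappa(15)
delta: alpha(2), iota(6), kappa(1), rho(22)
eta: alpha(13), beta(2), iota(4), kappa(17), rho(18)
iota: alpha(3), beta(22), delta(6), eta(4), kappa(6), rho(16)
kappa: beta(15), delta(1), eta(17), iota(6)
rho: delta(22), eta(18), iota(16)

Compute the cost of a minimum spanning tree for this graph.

Kruskal's algorithm — process edges by increasing weight (ties by edge label):
delta—kappa (1): add. Components now {delta,kappa} {beta} {iota} {rho} {eta} {alpha}
alpha—delta (2): add. Components now {alpha,delta,kappa} {beta} {iota} {rho} {eta}
beta—eta (2): add. Components now {alpha,delta,kappa} {beta,eta} {iota} {rho}
alpha—beta (3): add. Components now {alpha,beta,delta,eta,kappa} {iota} {rho}
alpha—iota (3): add. Components now {alpha,beta,delta,eta,iota,kappa} {rho}
eta—iota (4): skip — iota and eta already connected.
delta—iota (6): skip — delta and iota already connected.
iota—kappa (6): skip — kappa and iota already connected.
alpha—eta (13): skip — eta and alpha already connected.
beta—kappa (15): skip — kappa and beta already connected.
iota—rho (16): add. Components now {alpha,beta,delta,eta,iota,kappa,rho}
MST edges: delta—kappa, alpha—delta, beta—eta, alpha—beta, alpha—iota, iota—rho; total weight 1+2+2+3+3+16 = 27.

27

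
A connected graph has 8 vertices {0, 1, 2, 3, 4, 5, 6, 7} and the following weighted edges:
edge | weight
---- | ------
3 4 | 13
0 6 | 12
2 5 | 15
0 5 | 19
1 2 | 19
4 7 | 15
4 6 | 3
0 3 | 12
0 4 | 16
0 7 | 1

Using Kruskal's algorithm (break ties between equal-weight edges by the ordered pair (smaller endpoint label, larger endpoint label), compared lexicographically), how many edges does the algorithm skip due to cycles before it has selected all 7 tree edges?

3

Kruskal: consider edges lightest-first.
0 7 (1): add — endpoints in different components.
4 6 (3): add — endpoints in different components.
0 3 (12): add — endpoints in different components.
0 6 (12): add — endpoints in different components.
3 4 (13): skip — 3 and 4 already connected.
2 5 (15): add — endpoints in different components.
4 7 (15): skip — 4 and 7 already connected.
0 4 (16): skip — 0 and 4 already connected.
0 5 (19): add — endpoints in different components.
1 2 (19): add — endpoints in different components.
Edges rejected before the tree was complete: 3.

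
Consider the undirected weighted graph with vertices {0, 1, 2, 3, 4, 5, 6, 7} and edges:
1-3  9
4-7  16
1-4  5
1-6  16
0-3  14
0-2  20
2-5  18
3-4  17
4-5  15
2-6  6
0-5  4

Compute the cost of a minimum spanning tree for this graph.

Kruskal: consider edges lightest-first.
0-5 (4): add — endpoints in different components.
1-4 (5): add — endpoints in different components.
2-6 (6): add — endpoints in different components.
1-3 (9): add — endpoints in different components.
0-3 (14): add — endpoints in different components.
4-5 (15): skip — 4 and 5 already connected.
1-6 (16): add — endpoints in different components.
4-7 (16): add — endpoints in different components.
MST edges: 0-5, 1-4, 2-6, 1-3, 0-3, 1-6, 4-7; total weight 4+5+6+9+14+16+16 = 70.

70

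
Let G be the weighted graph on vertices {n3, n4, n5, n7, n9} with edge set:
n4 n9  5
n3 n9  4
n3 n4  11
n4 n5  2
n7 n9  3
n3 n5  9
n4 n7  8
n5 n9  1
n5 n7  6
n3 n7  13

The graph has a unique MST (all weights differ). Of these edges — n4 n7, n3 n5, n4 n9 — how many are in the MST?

Sort edges by weight, then run Kruskal:
n5 n9 (1): add. Components now {n7} {n5,n9} {n3} {n4}
n4 n5 (2): add. Components now {n7} {n4,n5,n9} {n3}
n7 n9 (3): add. Components now {n4,n5,n7,n9} {n3}
n3 n9 (4): add. Components now {n3,n4,n5,n7,n9}
MST edge set: {n5 n9, n4 n5, n7 n9, n3 n9}.
Of the listed edges, {} are in the MST → 0.

0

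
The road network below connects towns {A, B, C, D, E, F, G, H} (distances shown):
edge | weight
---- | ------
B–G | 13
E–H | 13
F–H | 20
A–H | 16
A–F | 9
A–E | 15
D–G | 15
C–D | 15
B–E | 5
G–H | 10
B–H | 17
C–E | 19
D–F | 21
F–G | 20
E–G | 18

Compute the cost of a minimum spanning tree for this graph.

Sort edges by weight, then run Kruskal:
B–E (5): add — endpoints in different components.
A–F (9): add — endpoints in different components.
G–H (10): add — endpoints in different components.
B–G (13): add — endpoints in different components.
E–H (13): skip — E and H already connected.
A–E (15): add — endpoints in different components.
C–D (15): add — endpoints in different components.
D–G (15): add — endpoints in different components.
MST edges: B–E, A–F, G–H, B–G, A–E, C–D, D–G; total weight 5+9+10+13+15+15+15 = 82.

82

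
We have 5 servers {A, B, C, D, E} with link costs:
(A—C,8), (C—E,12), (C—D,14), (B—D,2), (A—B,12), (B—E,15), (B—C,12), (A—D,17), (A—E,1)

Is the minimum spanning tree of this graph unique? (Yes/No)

No

Kruskal's algorithm — process edges by increasing weight (ties by edge label):
A—E (1): add. Components now {A,E} {B} {C} {D}
B—D (2): add. Components now {A,E} {B,D} {C}
A—C (8): add. Components now {A,C,E} {B,D}
A—B (12): add. Components now {A,B,C,D,E}
Non-tree edge B—C has weight 12, equal to the heaviest edge on its tree cycle — swapping gives another MST of the same weight. Not unique.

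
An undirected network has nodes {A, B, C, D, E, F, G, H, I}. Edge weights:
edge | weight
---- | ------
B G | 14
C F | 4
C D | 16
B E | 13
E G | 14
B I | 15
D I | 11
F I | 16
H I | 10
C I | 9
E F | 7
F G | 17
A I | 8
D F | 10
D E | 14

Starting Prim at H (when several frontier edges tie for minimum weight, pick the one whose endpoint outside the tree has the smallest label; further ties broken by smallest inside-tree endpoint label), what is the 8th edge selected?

Prim's algorithm from H:
Step 1: cheapest edge leaving the tree is H I (10); add I.
Step 2: cheapest edge leaving the tree is A I (8); add A.
Step 3: cheapest edge leaving the tree is C I (9); add C.
Step 4: cheapest edge leaving the tree is C F (4); add F.
Step 5: cheapest edge leaving the tree is E F (7); add E.
Step 6: cheapest edge leaving the tree is D F (10); add D.
Step 7: cheapest edge leaving the tree is B E (13); add B.
Step 8: cheapest edge leaving the tree is B G (14); add G.
The 8th edge added is B G.

B-G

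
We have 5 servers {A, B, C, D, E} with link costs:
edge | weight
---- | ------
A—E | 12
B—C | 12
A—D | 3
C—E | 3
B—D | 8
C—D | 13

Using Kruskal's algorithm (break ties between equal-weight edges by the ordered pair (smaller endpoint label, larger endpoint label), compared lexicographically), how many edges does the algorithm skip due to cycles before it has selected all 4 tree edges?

Kruskal's algorithm — process edges by increasing weight (ties by edge label):
A—D (3): add. Components now {A,D} {B} {C} {E}
C—E (3): add. Components now {A,D} {B} {C,E}
B—D (8): add. Components now {A,B,D} {C,E}
A—E (12): add. Components now {A,B,C,D,E}
Edges rejected before the tree was complete: 0.

0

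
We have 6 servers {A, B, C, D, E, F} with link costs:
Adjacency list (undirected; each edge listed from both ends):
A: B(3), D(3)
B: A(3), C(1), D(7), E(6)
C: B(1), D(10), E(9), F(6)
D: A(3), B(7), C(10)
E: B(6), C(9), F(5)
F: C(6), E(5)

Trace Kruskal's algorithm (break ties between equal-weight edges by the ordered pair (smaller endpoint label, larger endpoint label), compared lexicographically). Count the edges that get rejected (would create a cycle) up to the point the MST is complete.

0

Sort edges by weight, then run Kruskal:
B C (1): add — endpoints in different components.
A B (3): add — endpoints in different components.
A D (3): add — endpoints in different components.
E F (5): add — endpoints in different components.
B E (6): add — endpoints in different components.
Edges rejected before the tree was complete: 0.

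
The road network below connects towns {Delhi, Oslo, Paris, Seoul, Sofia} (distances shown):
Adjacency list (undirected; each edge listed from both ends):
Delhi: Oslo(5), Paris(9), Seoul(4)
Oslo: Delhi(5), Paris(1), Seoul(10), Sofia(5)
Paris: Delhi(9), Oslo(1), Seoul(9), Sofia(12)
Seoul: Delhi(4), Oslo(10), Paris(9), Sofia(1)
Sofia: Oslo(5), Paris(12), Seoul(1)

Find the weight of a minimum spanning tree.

11

Prim's algorithm from Oslo:
Step 1: cheapest edge leaving the tree is Oslo-Paris (1); add Paris.
Step 2: cheapest edge leaving the tree is Delhi-Oslo (5); add Delhi.
Step 3: cheapest edge leaving the tree is Delhi-Seoul (4); add Seoul.
Step 4: cheapest edge leaving the tree is Seoul-Sofia (1); add Sofia.
MST edges: Oslo-Paris, Delhi-Oslo, Delhi-Seoul, Seoul-Sofia; total weight 1+5+4+1 = 11.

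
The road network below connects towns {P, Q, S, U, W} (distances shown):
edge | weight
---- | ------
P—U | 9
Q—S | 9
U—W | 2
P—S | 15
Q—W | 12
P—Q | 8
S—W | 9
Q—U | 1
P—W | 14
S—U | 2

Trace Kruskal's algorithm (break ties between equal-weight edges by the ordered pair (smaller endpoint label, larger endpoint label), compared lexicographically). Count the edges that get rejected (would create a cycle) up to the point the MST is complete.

Kruskal's algorithm — process edges by increasing weight (ties by edge label):
Q—U (1): add. Components now {S} {Q,U} {W} {P}
S—U (2): add. Components now {Q,S,U} {W} {P}
U—W (2): add. Components now {Q,S,U,W} {P}
P—Q (8): add. Components now {P,Q,S,U,W}
Edges rejected before the tree was complete: 0.

0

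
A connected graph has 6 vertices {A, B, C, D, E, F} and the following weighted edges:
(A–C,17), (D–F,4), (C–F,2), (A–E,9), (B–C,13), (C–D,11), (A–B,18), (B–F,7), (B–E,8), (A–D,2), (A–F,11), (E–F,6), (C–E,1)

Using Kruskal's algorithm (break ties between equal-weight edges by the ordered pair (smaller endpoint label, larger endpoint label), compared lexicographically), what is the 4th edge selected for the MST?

D-F

Kruskal's algorithm — process edges by increasing weight (ties by edge label):
C–E (1): add — endpoints in different components.
A–D (2): add — endpoints in different components.
C–F (2): add — endpoints in different components.
D–F (4): add — endpoints in different components.
E–F (6): skip — E and F already connected.
B–F (7): add — endpoints in different components.
The 4th edge added is D–F.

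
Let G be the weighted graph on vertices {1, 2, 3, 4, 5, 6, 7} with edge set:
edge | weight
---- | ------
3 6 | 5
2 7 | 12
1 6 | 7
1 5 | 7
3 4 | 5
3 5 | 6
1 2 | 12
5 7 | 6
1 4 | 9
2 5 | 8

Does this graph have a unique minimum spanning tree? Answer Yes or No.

Kruskal: consider edges lightest-first.
3 4 (5): add — endpoints in different components.
3 6 (5): add — endpoints in different components.
3 5 (6): add — endpoints in different components.
5 7 (6): add — endpoints in different components.
1 5 (7): add — endpoints in different components.
1 6 (7): skip — 1 and 6 already connected.
2 5 (8): add — endpoints in different components.
Non-tree edge 1 6 has weight 7, equal to the heaviest edge on its tree cycle — swapping gives another MST of the same weight. Not unique.

No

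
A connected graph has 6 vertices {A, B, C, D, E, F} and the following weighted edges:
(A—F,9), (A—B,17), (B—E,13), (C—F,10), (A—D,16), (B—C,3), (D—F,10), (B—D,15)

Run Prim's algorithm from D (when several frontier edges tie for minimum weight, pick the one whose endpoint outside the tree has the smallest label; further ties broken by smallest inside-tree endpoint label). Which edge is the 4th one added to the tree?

B-C

Prim, starting at D.
Step 1: cheapest edge leaving the tree is D—F (10); add F.
Step 2: cheapest edge leaving the tree is A—F (9); add A.
Step 3: cheapest edge leaving the tree is C—F (10); add C.
Step 4: cheapest edge leaving the tree is B—C (3); add B.
Step 5: cheapest edge leaving the tree is B—E (13); add E.
The 4th edge added is B—C.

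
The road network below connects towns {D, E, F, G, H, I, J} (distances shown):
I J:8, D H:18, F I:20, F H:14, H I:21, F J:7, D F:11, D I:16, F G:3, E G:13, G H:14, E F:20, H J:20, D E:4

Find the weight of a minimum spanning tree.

47

Prim, starting at D.
Step 1: cheapest edge leaving the tree is D E (4); add E.
Step 2: cheapest edge leaving the tree is D F (11); add F.
Step 3: cheapest edge leaving the tree is F G (3); add G.
Step 4: cheapest edge leaving the tree is F J (7); add J.
Step 5: cheapest edge leaving the tree is I J (8); add I.
Step 6: cheapest edge leaving the tree is F H (14); add H.
MST edges: D E, D F, F G, F J, I J, F H; total weight 4+11+3+7+8+14 = 47.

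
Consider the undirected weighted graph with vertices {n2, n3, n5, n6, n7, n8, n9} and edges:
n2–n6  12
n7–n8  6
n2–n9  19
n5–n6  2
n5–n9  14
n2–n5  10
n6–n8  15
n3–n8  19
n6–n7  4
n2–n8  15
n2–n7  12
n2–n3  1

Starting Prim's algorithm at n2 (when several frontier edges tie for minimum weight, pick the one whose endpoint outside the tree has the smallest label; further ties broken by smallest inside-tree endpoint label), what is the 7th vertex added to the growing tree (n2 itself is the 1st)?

Prim, starting at n2.
Step 1: cheapest edge leaving the tree is n2–n3 (1); add n3.
Step 2: cheapest edge leaving the tree is n2–n5 (10); add n5.
Step 3: cheapest edge leaving the tree is n5–n6 (2); add n6.
Step 4: cheapest edge leaving the tree is n6–n7 (4); add n7.
Step 5: cheapest edge leaving the tree is n7–n8 (6); add n8.
Step 6: cheapest edge leaving the tree is n5–n9 (14); add n9.
Vertex order: n2, n3, n5, n6, n7, n8, n9. The 7th vertex is n9.

n9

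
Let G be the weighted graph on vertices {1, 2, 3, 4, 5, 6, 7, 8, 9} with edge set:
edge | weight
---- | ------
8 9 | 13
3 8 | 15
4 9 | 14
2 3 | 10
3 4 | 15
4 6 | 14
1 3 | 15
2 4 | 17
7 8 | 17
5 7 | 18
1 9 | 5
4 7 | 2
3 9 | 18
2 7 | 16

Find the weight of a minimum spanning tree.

91

Prim, starting at 6.
Step 1: frontier [4 6 14] → take 4 6 (14); add 4.
Step 2: frontier [4 7 2, 4 9 14, 3 4 15, 2 4 17] → take 4 7 (2); add 7.
Step 3: frontier [4 9 14, 3 4 15, 2 4 17, 2 7 16, 7 8 17, 5 7 18] → take 4 9 (14); add 9.
Step 4: frontier [3 4 15, 2 4 17, 2 7 16, 7 8 17, 5 7 18, 1 9 5, 8 9 13, 3 9 18] → take 1 9 (5); add 1.
Step 5: frontier [1 3 15, 3 4 15, 2 4 17, 2 7 16, 7 8 17, 5 7 18, 8 9 13, 3 9 18] → take 8 9 (13); add 8.
Step 6: frontier [1 3 15, 3 4 15, 2 4 17, 2 7 16, 5 7 18, 3 8 15, 3 9 18] → take 1 3 (15); add 3.
Step 7: frontier [2 3 10, 2 4 17, 2 7 16, 5 7 18] → take 2 3 (10); add 2.
Step 8: frontier [5 7 18] → take 5 7 (18); add 5.
MST edges: 4 6, 4 7, 4 9, 1 9, 8 9, 1 3, 2 3, 5 7; total weight 14+2+14+5+13+15+10+18 = 91.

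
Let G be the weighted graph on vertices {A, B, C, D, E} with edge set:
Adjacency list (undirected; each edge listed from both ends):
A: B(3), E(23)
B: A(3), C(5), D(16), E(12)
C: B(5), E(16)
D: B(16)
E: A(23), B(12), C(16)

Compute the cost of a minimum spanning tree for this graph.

Prim, starting at D.
Step 1: cheapest edge leaving the tree is B–D (16); add B.
Step 2: cheapest edge leaving the tree is A–B (3); add A.
Step 3: cheapest edge leaving the tree is B–C (5); add C.
Step 4: cheapest edge leaving the tree is B–E (12); add E.
MST edges: B–D, A–B, B–C, B–E; total weight 16+3+5+12 = 36.

36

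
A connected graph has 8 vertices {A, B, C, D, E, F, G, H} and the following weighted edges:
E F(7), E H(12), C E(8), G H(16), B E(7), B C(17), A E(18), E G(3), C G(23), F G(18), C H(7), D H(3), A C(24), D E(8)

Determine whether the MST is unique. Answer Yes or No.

No

Kruskal: consider edges lightest-first.
D H (3): add — endpoints in different components.
E G (3): add — endpoints in different components.
B E (7): add — endpoints in different components.
C H (7): add — endpoints in different components.
E F (7): add — endpoints in different components.
C E (8): add — endpoints in different components.
D E (8): skip — D and E already connected.
E H (12): skip — E and H already connected.
G H (16): skip — G and H already connected.
B C (17): skip — B and C already connected.
A E (18): add — endpoints in different components.
Non-tree edge D E has weight 8, equal to the heaviest edge on its tree cycle — swapping gives another MST of the same weight. Not unique.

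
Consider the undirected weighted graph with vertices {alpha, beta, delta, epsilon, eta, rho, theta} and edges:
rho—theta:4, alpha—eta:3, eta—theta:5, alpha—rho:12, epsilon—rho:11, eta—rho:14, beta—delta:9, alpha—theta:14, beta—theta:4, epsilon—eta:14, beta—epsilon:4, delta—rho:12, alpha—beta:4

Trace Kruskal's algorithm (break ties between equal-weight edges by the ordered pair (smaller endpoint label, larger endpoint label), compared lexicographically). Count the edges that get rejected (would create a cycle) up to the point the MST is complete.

1

Kruskal: consider edges lightest-first.
alpha—eta (3): add. Components now {alpha,eta} {delta} {epsilon} {theta} {rho} {beta}
alpha—beta (4): add. Components now {alpha,beta,eta} {delta} {epsilon} {theta} {rho}
beta—epsilon (4): add. Components now {alpha,beta,epsilon,eta} {delta} {theta} {rho}
beta—theta (4): add. Components now {alpha,beta,epsilon,eta,theta} {delta} {rho}
rho—theta (4): add. Components now {alpha,beta,epsilon,eta,rho,theta} {delta}
eta—theta (5): skip — theta and eta already connected.
beta—delta (9): add. Components now {alpha,beta,delta,epsilon,eta,rho,theta}
Edges rejected before the tree was complete: 1.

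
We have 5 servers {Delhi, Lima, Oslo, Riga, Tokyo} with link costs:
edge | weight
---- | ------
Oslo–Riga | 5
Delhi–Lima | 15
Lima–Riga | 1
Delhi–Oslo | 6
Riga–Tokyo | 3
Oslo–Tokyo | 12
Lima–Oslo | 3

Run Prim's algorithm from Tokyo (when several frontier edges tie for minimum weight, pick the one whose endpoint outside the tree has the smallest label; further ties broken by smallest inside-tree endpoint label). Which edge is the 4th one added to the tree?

Prim, starting at Tokyo.
Step 1: cheapest edge leaving the tree is Riga–Tokyo (3); add Riga.
Step 2: cheapest edge leaving the tree is Lima–Riga (1); add Lima.
Step 3: cheapest edge leaving the tree is Lima–Oslo (3); add Oslo.
Step 4: cheapest edge leaving the tree is Delhi–Oslo (6); add Delhi.
The 4th edge added is Delhi–Oslo.

Delhi-Oslo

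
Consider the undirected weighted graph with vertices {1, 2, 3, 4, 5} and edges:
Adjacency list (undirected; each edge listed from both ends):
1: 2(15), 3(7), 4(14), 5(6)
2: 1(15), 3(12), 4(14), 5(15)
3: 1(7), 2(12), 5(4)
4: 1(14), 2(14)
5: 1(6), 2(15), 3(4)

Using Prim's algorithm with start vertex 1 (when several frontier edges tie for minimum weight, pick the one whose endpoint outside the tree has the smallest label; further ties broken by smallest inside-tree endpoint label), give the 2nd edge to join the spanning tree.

3-5

Prim, starting at 1.
Step 1: frontier [1-5 6, 1-3 7, 1-4 14, 1-2 15] → take 1-5 (6); add 5.
Step 2: frontier [1-3 7, 1-4 14, 1-2 15, 3-5 4, 2-5 15] → take 3-5 (4); add 3.
Step 3: frontier [1-4 14, 1-2 15, 2-3 12, 2-5 15] → take 2-3 (12); add 2.
Step 4: frontier [1-4 14, 2-4 14] → take 1-4 (14); add 4.
The 2nd edge added is 3-5.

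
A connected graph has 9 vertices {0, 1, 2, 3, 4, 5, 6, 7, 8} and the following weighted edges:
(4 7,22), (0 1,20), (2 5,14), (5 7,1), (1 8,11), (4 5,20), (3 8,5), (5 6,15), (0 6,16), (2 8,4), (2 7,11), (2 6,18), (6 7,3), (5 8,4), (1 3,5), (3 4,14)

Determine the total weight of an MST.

Prim, starting at 8.
Step 1: cheapest edge leaving the tree is 2 8 (4); add 2.
Step 2: cheapest edge leaving the tree is 5 8 (4); add 5.
Step 3: cheapest edge leaving the tree is 5 7 (1); add 7.
Step 4: cheapest edge leaving the tree is 6 7 (3); add 6.
Step 5: cheapest edge leaving the tree is 3 8 (5); add 3.
Step 6: cheapest edge leaving the tree is 1 3 (5); add 1.
Step 7: cheapest edge leaving the tree is 3 4 (14); add 4.
Step 8: cheapest edge leaving the tree is 0 6 (16); add 0.
MST edges: 2 8, 5 8, 5 7, 6 7, 3 8, 1 3, 3 4, 0 6; total weight 4+4+1+3+5+5+14+16 = 52.

52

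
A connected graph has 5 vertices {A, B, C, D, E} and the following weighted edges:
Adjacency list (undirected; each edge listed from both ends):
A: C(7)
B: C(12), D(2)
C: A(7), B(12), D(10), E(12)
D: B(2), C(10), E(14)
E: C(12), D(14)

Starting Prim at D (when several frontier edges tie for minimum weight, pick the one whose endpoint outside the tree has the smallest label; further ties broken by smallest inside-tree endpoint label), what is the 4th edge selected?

C-E

Prim, starting at D.
Step 1: cheapest edge leaving the tree is B–D (2); add B.
Step 2: cheapest edge leaving the tree is C–D (10); add C.
Step 3: cheapest edge leaving the tree is A–C (7); add A.
Step 4: cheapest edge leaving the tree is C–E (12); add E.
The 4th edge added is C–E.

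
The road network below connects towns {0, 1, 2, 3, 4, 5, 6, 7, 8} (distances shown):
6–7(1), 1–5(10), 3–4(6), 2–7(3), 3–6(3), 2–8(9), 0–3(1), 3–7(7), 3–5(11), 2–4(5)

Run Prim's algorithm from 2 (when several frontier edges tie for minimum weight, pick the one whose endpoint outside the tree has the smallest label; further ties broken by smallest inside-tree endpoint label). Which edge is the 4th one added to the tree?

0-3

Prim, starting at 2.
Step 1: cheapest edge leaving the tree is 2–7 (3); add 7.
Step 2: cheapest edge leaving the tree is 6–7 (1); add 6.
Step 3: cheapest edge leaving the tree is 3–6 (3); add 3.
Step 4: cheapest edge leaving the tree is 0–3 (1); add 0.
Step 5: cheapest edge leaving the tree is 2–4 (5); add 4.
Step 6: cheapest edge leaving the tree is 2–8 (9); add 8.
Step 7: cheapest edge leaving the tree is 3–5 (11); add 5.
Step 8: cheapest edge leaving the tree is 1–5 (10); add 1.
The 4th edge added is 0–3.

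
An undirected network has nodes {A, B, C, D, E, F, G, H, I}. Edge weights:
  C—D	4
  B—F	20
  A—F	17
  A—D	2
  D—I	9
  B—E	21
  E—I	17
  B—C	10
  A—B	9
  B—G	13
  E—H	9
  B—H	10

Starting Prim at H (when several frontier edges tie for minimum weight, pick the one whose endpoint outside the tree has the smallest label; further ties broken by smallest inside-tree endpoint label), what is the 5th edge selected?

C-D

Prim, starting at H.
Step 1: cheapest edge leaving the tree is E—H (9); add E.
Step 2: cheapest edge leaving the tree is B—H (10); add B.
Step 3: cheapest edge leaving the tree is A—B (9); add A.
Step 4: cheapest edge leaving the tree is A—D (2); add D.
Step 5: cheapest edge leaving the tree is C—D (4); add C.
Step 6: cheapest edge leaving the tree is D—I (9); add I.
Step 7: cheapest edge leaving the tree is B—G (13); add G.
Step 8: cheapest edge leaving the tree is A—F (17); add F.
The 5th edge added is C—D.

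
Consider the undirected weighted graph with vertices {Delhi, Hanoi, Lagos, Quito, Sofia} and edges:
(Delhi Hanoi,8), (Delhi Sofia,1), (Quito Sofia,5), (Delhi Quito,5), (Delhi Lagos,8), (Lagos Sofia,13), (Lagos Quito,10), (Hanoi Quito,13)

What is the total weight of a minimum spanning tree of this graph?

Prim, starting at Hanoi.
Step 1: cheapest edge leaving the tree is Delhi Hanoi (8); add Delhi.
Step 2: cheapest edge leaving the tree is Delhi Sofia (1); add Sofia.
Step 3: cheapest edge leaving the tree is Delhi Quito (5); add Quito.
Step 4: cheapest edge leaving the tree is Delhi Lagos (8); add Lagos.
MST edges: Delhi Hanoi, Delhi Sofia, Delhi Quito, Delhi Lagos; total weight 8+1+5+8 = 22.

22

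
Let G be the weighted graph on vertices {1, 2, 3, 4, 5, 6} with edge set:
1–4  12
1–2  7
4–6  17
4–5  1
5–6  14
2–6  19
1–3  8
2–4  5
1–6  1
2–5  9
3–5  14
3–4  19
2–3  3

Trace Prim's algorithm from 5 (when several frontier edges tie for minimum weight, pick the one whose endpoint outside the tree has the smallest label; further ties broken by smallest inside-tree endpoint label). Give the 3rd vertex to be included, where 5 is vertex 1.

2

Grow the tree from 5 using Prim:
Step 1: frontier [4–5 1, 2–5 9, 3–5 14, 5–6 14] → take 4–5 (1); add 4.
Step 2: frontier [2–4 5, 1–4 12, 4–6 17, 3–4 19, 2–5 9, 3–5 14, 5–6 14] → take 2–4 (5); add 2.
Step 3: frontier [2–3 3, 1–2 7, 2–6 19, 1–4 12, 4–6 17, 3–4 19, 3–5 14, 5–6 14] → take 2–3 (3); add 3.
Step 4: frontier [1–2 7, 2–6 19, 1–3 8, 1–4 12, 4–6 17, 5–6 14] → take 1–2 (7); add 1.
Step 5: frontier [1–6 1, 2–6 19, 4–6 17, 5–6 14] → take 1–6 (1); add 6.
Vertex order: 5, 4, 2, 3, 1, 6. The 3rd vertex is 2.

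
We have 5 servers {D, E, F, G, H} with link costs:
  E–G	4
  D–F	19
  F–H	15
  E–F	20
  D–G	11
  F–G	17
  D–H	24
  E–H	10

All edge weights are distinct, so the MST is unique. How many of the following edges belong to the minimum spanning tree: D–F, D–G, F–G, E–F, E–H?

Kruskal's algorithm — process edges by increasing weight (ties by edge label):
E–G (4): add. Components now {D} {E,G} {F} {H}
E–H (10): add. Components now {D} {E,G,H} {F}
D–G (11): add. Components now {D,E,G,H} {F}
F–H (15): add. Components now {D,E,F,G,H}
MST edge set: {E–G, E–H, D–G, F–H}.
Of the listed edges, {D–G, E–H} are in the MST → 2.

2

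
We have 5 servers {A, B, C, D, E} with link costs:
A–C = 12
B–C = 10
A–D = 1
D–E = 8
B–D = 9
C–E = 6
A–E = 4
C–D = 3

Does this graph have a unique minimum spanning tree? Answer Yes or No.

Kruskal's algorithm — process edges by increasing weight (ties by edge label):
A–D (1): add — endpoints in different components.
C–D (3): add — endpoints in different components.
A–E (4): add — endpoints in different components.
C–E (6): skip — C and E already connected.
D–E (8): skip — D and E already connected.
B–D (9): add — endpoints in different components.
Every non-tree edge has weight strictly greater than the heaviest edge on the tree path between its endpoints, so the MST is unique.

Yes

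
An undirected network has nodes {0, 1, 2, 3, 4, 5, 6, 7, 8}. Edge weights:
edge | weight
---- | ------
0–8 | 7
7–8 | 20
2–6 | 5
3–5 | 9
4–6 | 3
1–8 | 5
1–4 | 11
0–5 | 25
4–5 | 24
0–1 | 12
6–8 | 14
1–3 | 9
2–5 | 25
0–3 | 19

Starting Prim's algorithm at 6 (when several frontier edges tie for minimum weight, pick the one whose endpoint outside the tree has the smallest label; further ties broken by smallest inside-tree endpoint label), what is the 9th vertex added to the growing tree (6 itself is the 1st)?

Prim's algorithm from 6:
Step 1: frontier [4–6 3, 2–6 5, 6–8 14] → take 4–6 (3); add 4.
Step 2: frontier [1–4 11, 4–5 24, 2–6 5, 6–8 14] → take 2–6 (5); add 2.
Step 3: frontier [2–5 25, 1–4 11, 4–5 24, 6–8 14] → take 1–4 (11); add 1.
Step 4: frontier [1–8 5, 1–3 9, 0–1 12, 2–5 25, 4–5 24, 6–8 14] → take 1–8 (5); add 8.
Step 5: frontier [1–3 9, 0–1 12, 2–5 25, 4–5 24, 0–8 7, 7–8 20] → take 0–8 (7); add 0.
Step 6: frontier [0–3 19, 0–5 25, 1–3 9, 2–5 25, 4–5 24, 7–8 20] → take 1–3 (9); add 3.
Step 7: frontier [0–5 25, 2–5 25, 3–5 9, 4–5 24, 7–8 20] → take 3–5 (9); add 5.
Step 8: frontier [7–8 20] → take 7–8 (20); add 7.
Vertex order: 6, 4, 2, 1, 8, 0, 3, 5, 7. The 9th vertex is 7.

7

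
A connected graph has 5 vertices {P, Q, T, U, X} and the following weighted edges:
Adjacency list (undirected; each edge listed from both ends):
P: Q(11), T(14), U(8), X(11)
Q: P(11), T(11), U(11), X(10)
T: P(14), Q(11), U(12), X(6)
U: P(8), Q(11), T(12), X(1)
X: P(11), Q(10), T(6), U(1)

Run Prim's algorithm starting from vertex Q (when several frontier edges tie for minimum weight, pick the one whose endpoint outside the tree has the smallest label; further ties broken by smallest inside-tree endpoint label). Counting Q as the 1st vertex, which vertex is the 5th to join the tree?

Prim, starting at Q.
Step 1: frontier [Q X 10, P Q 11, Q T 11, Q U 11] → take Q X (10); add X.
Step 2: frontier [P Q 11, Q T 11, Q U 11, U X 1, T X 6, P X 11] → take U X (1); add U.
Step 3: frontier [P Q 11, Q T 11, P U 8, T U 12, T X 6, P X 11] → take T X (6); add T.
Step 4: frontier [P Q 11, P T 14, P U 8, P X 11] → take P U (8); add P.
Vertex order: Q, X, U, T, P. The 5th vertex is P.

P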